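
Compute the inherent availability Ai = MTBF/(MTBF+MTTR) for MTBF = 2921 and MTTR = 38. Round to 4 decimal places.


MTBF = 2921
MTTR = 38
MTBF + MTTR = 2959
Ai = 2921 / 2959
Ai = 0.9872

0.9872


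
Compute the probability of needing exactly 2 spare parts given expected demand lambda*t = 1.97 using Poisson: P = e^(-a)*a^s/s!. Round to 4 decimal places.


a = 1.97, s = 2
e^(-a) = e^(-1.97) = 0.1395
a^s = 1.97^2 = 3.8809
s! = 2
P = 0.1395 * 3.8809 / 2
P = 0.2706

0.2706


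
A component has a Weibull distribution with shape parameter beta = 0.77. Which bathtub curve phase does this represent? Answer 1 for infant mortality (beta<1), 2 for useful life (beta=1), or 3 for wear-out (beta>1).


beta = 0.77
Compare beta to 1:
beta < 1 => infant mortality (phase 1)
beta = 1 => useful life (phase 2)
beta > 1 => wear-out (phase 3)
Since beta = 0.77, this is infant mortality (decreasing failure rate)
Phase = 1

1


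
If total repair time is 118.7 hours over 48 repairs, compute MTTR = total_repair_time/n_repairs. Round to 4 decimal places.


total_repair_time = 118.7
n_repairs = 48
MTTR = 118.7 / 48
MTTR = 2.4729

2.4729


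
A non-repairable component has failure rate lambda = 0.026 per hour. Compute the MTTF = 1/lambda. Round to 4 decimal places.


lambda = 0.026
MTTF = 1 / 0.026
MTTF = 38.4615

38.4615


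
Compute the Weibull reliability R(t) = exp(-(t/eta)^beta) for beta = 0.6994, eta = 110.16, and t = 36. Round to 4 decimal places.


beta = 0.6994, eta = 110.16, t = 36
t/eta = 36 / 110.16 = 0.3268
(t/eta)^beta = 0.3268^0.6994 = 0.4574
R(t) = exp(-0.4574)
R(t) = 0.6329

0.6329


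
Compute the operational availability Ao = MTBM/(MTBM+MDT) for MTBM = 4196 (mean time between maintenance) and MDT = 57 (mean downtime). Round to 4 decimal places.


MTBM = 4196
MDT = 57
MTBM + MDT = 4253
Ao = 4196 / 4253
Ao = 0.9866

0.9866


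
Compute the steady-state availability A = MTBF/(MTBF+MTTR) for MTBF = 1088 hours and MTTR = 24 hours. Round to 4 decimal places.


MTBF = 1088
MTTR = 24
MTBF + MTTR = 1112
A = 1088 / 1112
A = 0.9784

0.9784


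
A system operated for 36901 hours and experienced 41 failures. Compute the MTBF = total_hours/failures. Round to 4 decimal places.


total_hours = 36901
failures = 41
MTBF = 36901 / 41
MTBF = 900.0244

900.0244


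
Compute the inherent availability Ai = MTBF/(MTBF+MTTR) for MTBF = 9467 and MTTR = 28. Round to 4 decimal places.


MTBF = 9467
MTTR = 28
MTBF + MTTR = 9495
Ai = 9467 / 9495
Ai = 0.9971

0.9971


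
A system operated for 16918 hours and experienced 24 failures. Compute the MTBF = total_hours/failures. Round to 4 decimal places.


total_hours = 16918
failures = 24
MTBF = 16918 / 24
MTBF = 704.9167

704.9167


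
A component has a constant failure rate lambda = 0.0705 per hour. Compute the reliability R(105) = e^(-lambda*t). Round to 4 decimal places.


lambda = 0.0705
t = 105
lambda * t = 7.4025
R(t) = e^(-7.4025)
R(t) = 0.0006

0.0006


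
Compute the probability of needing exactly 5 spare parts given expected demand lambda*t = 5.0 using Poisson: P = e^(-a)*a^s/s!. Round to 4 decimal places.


a = 5.0, s = 5
e^(-a) = e^(-5.0) = 0.0067
a^s = 5.0^5 = 3125.0
s! = 120
P = 0.0067 * 3125.0 / 120
P = 0.1755

0.1755


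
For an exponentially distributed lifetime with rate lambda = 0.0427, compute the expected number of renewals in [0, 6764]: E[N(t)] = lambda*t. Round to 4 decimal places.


lambda = 0.0427
t = 6764
E[N(t)] = lambda * t
E[N(t)] = 0.0427 * 6764
E[N(t)] = 288.8228

288.8228


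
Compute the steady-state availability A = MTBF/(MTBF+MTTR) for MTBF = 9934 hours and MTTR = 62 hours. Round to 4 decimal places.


MTBF = 9934
MTTR = 62
MTBF + MTTR = 9996
A = 9934 / 9996
A = 0.9938

0.9938


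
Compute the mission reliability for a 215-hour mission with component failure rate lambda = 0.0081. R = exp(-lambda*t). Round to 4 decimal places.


lambda = 0.0081
mission_time = 215
lambda * t = 0.0081 * 215 = 1.7415
R = exp(-1.7415)
R = 0.1753

0.1753


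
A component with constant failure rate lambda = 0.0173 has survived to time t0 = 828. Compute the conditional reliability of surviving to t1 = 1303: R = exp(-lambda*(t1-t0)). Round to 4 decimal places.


lambda = 0.0173
t0 = 828, t1 = 1303
t1 - t0 = 475
lambda * (t1-t0) = 0.0173 * 475 = 8.2175
R = exp(-8.2175)
R = 0.0003

0.0003


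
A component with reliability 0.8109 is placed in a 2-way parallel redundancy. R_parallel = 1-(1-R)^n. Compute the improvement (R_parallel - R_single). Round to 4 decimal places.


R_single = 0.8109, n = 2
1 - R_single = 0.1891
(1 - R_single)^n = 0.1891^2 = 0.0358
R_parallel = 1 - 0.0358 = 0.9642
Improvement = 0.9642 - 0.8109
Improvement = 0.1533

0.1533


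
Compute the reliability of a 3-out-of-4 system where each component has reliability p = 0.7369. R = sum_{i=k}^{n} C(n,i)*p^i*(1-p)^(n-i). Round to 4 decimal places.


k = 3, n = 4, p = 0.7369
i=3: C(4,3)=4 * 0.7369^3 * 0.2631^1 = 0.4211
i=4: C(4,4)=1 * 0.7369^4 * 0.2631^0 = 0.2949
R = sum of terms = 0.716

0.716


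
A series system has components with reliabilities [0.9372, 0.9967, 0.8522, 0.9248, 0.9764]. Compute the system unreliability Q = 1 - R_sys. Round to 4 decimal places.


Components: [0.9372, 0.9967, 0.8522, 0.9248, 0.9764]
After component 1: product = 0.9372
After component 2: product = 0.9341
After component 3: product = 0.796
After component 4: product = 0.7362
After component 5: product = 0.7188
R_sys = 0.7188
Q = 1 - 0.7188 = 0.2812

0.2812


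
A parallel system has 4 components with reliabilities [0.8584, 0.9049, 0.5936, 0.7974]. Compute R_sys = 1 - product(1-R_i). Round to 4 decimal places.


Components: [0.8584, 0.9049, 0.5936, 0.7974]
(1 - 0.8584) = 0.1416, running product = 0.1416
(1 - 0.9049) = 0.0951, running product = 0.0135
(1 - 0.5936) = 0.4064, running product = 0.0055
(1 - 0.7974) = 0.2026, running product = 0.0011
Product of (1-R_i) = 0.0011
R_sys = 1 - 0.0011 = 0.9989

0.9989


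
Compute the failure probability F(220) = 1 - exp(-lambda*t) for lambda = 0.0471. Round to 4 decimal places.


lambda = 0.0471, t = 220
lambda * t = 10.362
exp(-10.362) = 0.0
F(t) = 1 - 0.0
F(t) = 1.0

1.0


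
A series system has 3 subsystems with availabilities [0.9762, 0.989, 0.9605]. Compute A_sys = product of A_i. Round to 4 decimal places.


Subsystems: [0.9762, 0.989, 0.9605]
After subsystem 1 (A=0.9762): product = 0.9762
After subsystem 2 (A=0.989): product = 0.9655
After subsystem 3 (A=0.9605): product = 0.9273
A_sys = 0.9273

0.9273


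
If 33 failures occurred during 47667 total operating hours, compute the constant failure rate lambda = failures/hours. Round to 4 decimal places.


failures = 33
total_hours = 47667
lambda = 33 / 47667
lambda = 0.0007

0.0007


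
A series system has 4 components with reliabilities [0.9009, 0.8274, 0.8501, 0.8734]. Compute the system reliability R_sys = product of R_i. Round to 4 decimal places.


Components: [0.9009, 0.8274, 0.8501, 0.8734]
After component 1 (R=0.9009): product = 0.9009
After component 2 (R=0.8274): product = 0.7454
After component 3 (R=0.8501): product = 0.6337
After component 4 (R=0.8734): product = 0.5534
R_sys = 0.5534

0.5534


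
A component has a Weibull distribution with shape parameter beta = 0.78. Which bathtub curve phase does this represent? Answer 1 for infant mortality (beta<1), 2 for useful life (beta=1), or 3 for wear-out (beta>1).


beta = 0.78
Compare beta to 1:
beta < 1 => infant mortality (phase 1)
beta = 1 => useful life (phase 2)
beta > 1 => wear-out (phase 3)
Since beta = 0.78, this is infant mortality (decreasing failure rate)
Phase = 1

1


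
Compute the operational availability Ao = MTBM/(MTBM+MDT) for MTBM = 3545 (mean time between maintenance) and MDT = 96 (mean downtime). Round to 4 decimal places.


MTBM = 3545
MDT = 96
MTBM + MDT = 3641
Ao = 3545 / 3641
Ao = 0.9736

0.9736


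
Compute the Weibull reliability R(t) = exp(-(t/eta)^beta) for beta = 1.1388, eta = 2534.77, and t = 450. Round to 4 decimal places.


beta = 1.1388, eta = 2534.77, t = 450
t/eta = 450 / 2534.77 = 0.1775
(t/eta)^beta = 0.1775^1.1388 = 0.1397
R(t) = exp(-0.1397)
R(t) = 0.8697

0.8697


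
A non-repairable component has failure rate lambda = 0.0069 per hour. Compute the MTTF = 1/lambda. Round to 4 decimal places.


lambda = 0.0069
MTTF = 1 / 0.0069
MTTF = 144.9275

144.9275


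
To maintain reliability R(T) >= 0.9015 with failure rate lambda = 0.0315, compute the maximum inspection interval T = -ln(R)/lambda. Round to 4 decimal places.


R_target = 0.9015
lambda = 0.0315
-ln(0.9015) = 0.1037
T = 0.1037 / 0.0315
T = 3.2919

3.2919


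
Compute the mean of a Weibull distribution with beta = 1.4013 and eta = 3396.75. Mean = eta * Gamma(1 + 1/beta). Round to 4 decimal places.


beta = 1.4013, eta = 3396.75
1/beta = 0.7136
1 + 1/beta = 1.7136
Gamma(1.7136) = 0.9113
Mean = 3396.75 * 0.9113
Mean = 3095.4268

3095.4268


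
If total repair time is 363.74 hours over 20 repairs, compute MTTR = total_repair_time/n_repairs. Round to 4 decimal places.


total_repair_time = 363.74
n_repairs = 20
MTTR = 363.74 / 20
MTTR = 18.187

18.187


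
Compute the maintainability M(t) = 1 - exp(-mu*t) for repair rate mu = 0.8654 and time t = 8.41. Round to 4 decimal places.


mu = 0.8654, t = 8.41
mu * t = 0.8654 * 8.41 = 7.278
exp(-7.278) = 0.0007
M(t) = 1 - 0.0007
M(t) = 0.9993

0.9993


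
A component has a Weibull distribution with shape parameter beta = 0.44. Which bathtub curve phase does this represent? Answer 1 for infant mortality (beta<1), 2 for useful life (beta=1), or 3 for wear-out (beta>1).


beta = 0.44
Compare beta to 1:
beta < 1 => infant mortality (phase 1)
beta = 1 => useful life (phase 2)
beta > 1 => wear-out (phase 3)
Since beta = 0.44, this is infant mortality (decreasing failure rate)
Phase = 1

1


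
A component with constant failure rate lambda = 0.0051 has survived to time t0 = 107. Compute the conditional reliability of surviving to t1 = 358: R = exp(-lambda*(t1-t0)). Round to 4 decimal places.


lambda = 0.0051
t0 = 107, t1 = 358
t1 - t0 = 251
lambda * (t1-t0) = 0.0051 * 251 = 1.2801
R = exp(-1.2801)
R = 0.278

0.278


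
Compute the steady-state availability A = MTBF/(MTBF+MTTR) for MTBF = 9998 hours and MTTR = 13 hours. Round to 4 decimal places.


MTBF = 9998
MTTR = 13
MTBF + MTTR = 10011
A = 9998 / 10011
A = 0.9987

0.9987


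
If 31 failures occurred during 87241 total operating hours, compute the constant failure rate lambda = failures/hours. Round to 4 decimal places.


failures = 31
total_hours = 87241
lambda = 31 / 87241
lambda = 0.0004

0.0004


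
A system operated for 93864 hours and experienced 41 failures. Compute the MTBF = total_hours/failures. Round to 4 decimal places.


total_hours = 93864
failures = 41
MTBF = 93864 / 41
MTBF = 2289.3659

2289.3659


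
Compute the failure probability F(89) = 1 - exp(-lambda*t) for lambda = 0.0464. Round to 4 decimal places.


lambda = 0.0464, t = 89
lambda * t = 4.1296
exp(-4.1296) = 0.0161
F(t) = 1 - 0.0161
F(t) = 0.9839

0.9839


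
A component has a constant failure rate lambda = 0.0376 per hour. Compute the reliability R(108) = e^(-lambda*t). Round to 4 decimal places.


lambda = 0.0376
t = 108
lambda * t = 4.0608
R(t) = e^(-4.0608)
R(t) = 0.0172

0.0172


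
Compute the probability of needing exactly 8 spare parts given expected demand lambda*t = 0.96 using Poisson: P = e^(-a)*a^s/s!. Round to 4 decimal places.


a = 0.96, s = 8
e^(-a) = e^(-0.96) = 0.3829
a^s = 0.96^8 = 0.7214
s! = 40320
P = 0.3829 * 0.7214 / 40320
P = 0.0

0.0


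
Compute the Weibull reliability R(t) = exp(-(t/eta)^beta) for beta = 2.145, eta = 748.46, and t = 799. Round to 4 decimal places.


beta = 2.145, eta = 748.46, t = 799
t/eta = 799 / 748.46 = 1.0675
(t/eta)^beta = 1.0675^2.145 = 1.1505
R(t) = exp(-1.1505)
R(t) = 0.3165

0.3165


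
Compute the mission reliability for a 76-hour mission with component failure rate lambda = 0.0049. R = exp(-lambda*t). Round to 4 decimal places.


lambda = 0.0049
mission_time = 76
lambda * t = 0.0049 * 76 = 0.3724
R = exp(-0.3724)
R = 0.6891

0.6891


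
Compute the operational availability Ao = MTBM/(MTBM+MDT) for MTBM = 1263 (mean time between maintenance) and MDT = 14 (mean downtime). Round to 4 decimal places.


MTBM = 1263
MDT = 14
MTBM + MDT = 1277
Ao = 1263 / 1277
Ao = 0.989

0.989


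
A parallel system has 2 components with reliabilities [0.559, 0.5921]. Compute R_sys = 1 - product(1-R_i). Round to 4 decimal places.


Components: [0.559, 0.5921]
(1 - 0.559) = 0.441, running product = 0.441
(1 - 0.5921) = 0.4079, running product = 0.1799
Product of (1-R_i) = 0.1799
R_sys = 1 - 0.1799 = 0.8201

0.8201


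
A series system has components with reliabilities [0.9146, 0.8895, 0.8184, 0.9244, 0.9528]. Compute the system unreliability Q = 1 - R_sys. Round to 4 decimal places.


Components: [0.9146, 0.8895, 0.8184, 0.9244, 0.9528]
After component 1: product = 0.9146
After component 2: product = 0.8135
After component 3: product = 0.6658
After component 4: product = 0.6155
After component 5: product = 0.5864
R_sys = 0.5864
Q = 1 - 0.5864 = 0.4136

0.4136


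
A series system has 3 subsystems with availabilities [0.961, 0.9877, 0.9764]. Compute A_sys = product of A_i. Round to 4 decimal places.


Subsystems: [0.961, 0.9877, 0.9764]
After subsystem 1 (A=0.961): product = 0.961
After subsystem 2 (A=0.9877): product = 0.9492
After subsystem 3 (A=0.9764): product = 0.9268
A_sys = 0.9268

0.9268


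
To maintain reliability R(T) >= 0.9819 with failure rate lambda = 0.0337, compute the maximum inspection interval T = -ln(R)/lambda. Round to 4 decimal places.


R_target = 0.9819
lambda = 0.0337
-ln(0.9819) = 0.0183
T = 0.0183 / 0.0337
T = 0.542

0.542


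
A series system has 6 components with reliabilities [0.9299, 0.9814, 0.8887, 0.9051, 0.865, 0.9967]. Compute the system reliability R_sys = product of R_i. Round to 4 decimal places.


Components: [0.9299, 0.9814, 0.8887, 0.9051, 0.865, 0.9967]
After component 1 (R=0.9299): product = 0.9299
After component 2 (R=0.9814): product = 0.9126
After component 3 (R=0.8887): product = 0.811
After component 4 (R=0.9051): product = 0.7341
After component 5 (R=0.865): product = 0.635
After component 6 (R=0.9967): product = 0.6329
R_sys = 0.6329

0.6329


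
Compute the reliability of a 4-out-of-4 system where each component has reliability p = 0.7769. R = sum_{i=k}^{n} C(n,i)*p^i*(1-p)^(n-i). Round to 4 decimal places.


k = 4, n = 4, p = 0.7769
i=4: C(4,4)=1 * 0.7769^4 * 0.2231^0 = 0.3643
R = sum of terms = 0.3643

0.3643


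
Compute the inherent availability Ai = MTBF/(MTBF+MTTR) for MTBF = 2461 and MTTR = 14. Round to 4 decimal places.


MTBF = 2461
MTTR = 14
MTBF + MTTR = 2475
Ai = 2461 / 2475
Ai = 0.9943

0.9943


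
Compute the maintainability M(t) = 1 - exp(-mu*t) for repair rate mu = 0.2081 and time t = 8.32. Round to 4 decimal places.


mu = 0.2081, t = 8.32
mu * t = 0.2081 * 8.32 = 1.7314
exp(-1.7314) = 0.177
M(t) = 1 - 0.177
M(t) = 0.823

0.823


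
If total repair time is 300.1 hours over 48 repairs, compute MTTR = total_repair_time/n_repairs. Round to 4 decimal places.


total_repair_time = 300.1
n_repairs = 48
MTTR = 300.1 / 48
MTTR = 6.2521

6.2521


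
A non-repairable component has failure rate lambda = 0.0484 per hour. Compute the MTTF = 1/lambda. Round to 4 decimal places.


lambda = 0.0484
MTTF = 1 / 0.0484
MTTF = 20.6612

20.6612


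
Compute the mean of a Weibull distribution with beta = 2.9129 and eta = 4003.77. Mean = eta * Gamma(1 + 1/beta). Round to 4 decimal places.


beta = 2.9129, eta = 4003.77
1/beta = 0.3433
1 + 1/beta = 1.3433
Gamma(1.3433) = 0.8919
Mean = 4003.77 * 0.8919
Mean = 3570.7763

3570.7763


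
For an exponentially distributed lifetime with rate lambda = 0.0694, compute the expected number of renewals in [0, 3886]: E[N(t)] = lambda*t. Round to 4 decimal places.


lambda = 0.0694
t = 3886
E[N(t)] = lambda * t
E[N(t)] = 0.0694 * 3886
E[N(t)] = 269.6884

269.6884


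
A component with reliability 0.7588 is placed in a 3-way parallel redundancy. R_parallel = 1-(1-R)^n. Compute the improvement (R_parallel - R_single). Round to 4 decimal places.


R_single = 0.7588, n = 3
1 - R_single = 0.2412
(1 - R_single)^n = 0.2412^3 = 0.014
R_parallel = 1 - 0.014 = 0.986
Improvement = 0.986 - 0.7588
Improvement = 0.2272

0.2272


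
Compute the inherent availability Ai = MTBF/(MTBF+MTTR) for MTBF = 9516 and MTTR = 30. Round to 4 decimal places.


MTBF = 9516
MTTR = 30
MTBF + MTTR = 9546
Ai = 9516 / 9546
Ai = 0.9969

0.9969


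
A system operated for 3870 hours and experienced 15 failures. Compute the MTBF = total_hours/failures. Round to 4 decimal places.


total_hours = 3870
failures = 15
MTBF = 3870 / 15
MTBF = 258.0

258.0


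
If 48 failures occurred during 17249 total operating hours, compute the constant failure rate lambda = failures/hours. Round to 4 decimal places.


failures = 48
total_hours = 17249
lambda = 48 / 17249
lambda = 0.0028

0.0028


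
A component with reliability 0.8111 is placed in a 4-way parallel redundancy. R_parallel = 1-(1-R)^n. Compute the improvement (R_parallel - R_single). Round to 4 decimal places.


R_single = 0.8111, n = 4
1 - R_single = 0.1889
(1 - R_single)^n = 0.1889^4 = 0.0013
R_parallel = 1 - 0.0013 = 0.9987
Improvement = 0.9987 - 0.8111
Improvement = 0.1876

0.1876


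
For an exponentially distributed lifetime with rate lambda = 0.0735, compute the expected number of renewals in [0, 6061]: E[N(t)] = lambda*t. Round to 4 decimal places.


lambda = 0.0735
t = 6061
E[N(t)] = lambda * t
E[N(t)] = 0.0735 * 6061
E[N(t)] = 445.4835

445.4835


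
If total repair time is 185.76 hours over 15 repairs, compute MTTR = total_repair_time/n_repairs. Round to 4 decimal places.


total_repair_time = 185.76
n_repairs = 15
MTTR = 185.76 / 15
MTTR = 12.384

12.384


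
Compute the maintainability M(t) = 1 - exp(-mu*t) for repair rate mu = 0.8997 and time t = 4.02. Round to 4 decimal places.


mu = 0.8997, t = 4.02
mu * t = 0.8997 * 4.02 = 3.6168
exp(-3.6168) = 0.0269
M(t) = 1 - 0.0269
M(t) = 0.9731

0.9731


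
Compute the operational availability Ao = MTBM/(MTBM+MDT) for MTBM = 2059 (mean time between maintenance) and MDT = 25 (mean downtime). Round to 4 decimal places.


MTBM = 2059
MDT = 25
MTBM + MDT = 2084
Ao = 2059 / 2084
Ao = 0.988

0.988


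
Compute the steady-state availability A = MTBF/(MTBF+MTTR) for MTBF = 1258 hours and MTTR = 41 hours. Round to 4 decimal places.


MTBF = 1258
MTTR = 41
MTBF + MTTR = 1299
A = 1258 / 1299
A = 0.9684

0.9684


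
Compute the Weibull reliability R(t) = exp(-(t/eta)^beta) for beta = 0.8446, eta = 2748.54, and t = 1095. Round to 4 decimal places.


beta = 0.8446, eta = 2748.54, t = 1095
t/eta = 1095 / 2748.54 = 0.3984
(t/eta)^beta = 0.3984^0.8446 = 0.4596
R(t) = exp(-0.4596)
R(t) = 0.6315

0.6315


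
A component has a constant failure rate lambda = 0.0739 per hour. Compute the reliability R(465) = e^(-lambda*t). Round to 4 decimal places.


lambda = 0.0739
t = 465
lambda * t = 34.3635
R(t) = e^(-34.3635)
R(t) = 0.0

0.0


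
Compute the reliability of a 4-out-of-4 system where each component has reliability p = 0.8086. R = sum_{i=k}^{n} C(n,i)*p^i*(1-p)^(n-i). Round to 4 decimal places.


k = 4, n = 4, p = 0.8086
i=4: C(4,4)=1 * 0.8086^4 * 0.1914^0 = 0.4275
R = sum of terms = 0.4275

0.4275


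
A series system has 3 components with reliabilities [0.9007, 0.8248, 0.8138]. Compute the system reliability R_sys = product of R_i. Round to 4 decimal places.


Components: [0.9007, 0.8248, 0.8138]
After component 1 (R=0.9007): product = 0.9007
After component 2 (R=0.8248): product = 0.7429
After component 3 (R=0.8138): product = 0.6046
R_sys = 0.6046

0.6046


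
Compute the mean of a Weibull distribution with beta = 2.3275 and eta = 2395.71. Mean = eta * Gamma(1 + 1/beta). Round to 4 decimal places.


beta = 2.3275, eta = 2395.71
1/beta = 0.4296
1 + 1/beta = 1.4296
Gamma(1.4296) = 0.886
Mean = 2395.71 * 0.886
Mean = 2122.7094

2122.7094


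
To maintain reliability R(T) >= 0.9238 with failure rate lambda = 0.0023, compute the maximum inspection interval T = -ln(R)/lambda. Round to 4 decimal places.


R_target = 0.9238
lambda = 0.0023
-ln(0.9238) = 0.0793
T = 0.0793 / 0.0023
T = 34.4607

34.4607


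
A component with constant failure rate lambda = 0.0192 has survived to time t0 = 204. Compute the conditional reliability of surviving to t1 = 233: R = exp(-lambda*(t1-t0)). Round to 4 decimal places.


lambda = 0.0192
t0 = 204, t1 = 233
t1 - t0 = 29
lambda * (t1-t0) = 0.0192 * 29 = 0.5568
R = exp(-0.5568)
R = 0.573

0.573


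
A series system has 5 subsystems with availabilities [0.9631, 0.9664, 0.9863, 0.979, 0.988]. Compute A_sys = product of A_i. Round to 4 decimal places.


Subsystems: [0.9631, 0.9664, 0.9863, 0.979, 0.988]
After subsystem 1 (A=0.9631): product = 0.9631
After subsystem 2 (A=0.9664): product = 0.9307
After subsystem 3 (A=0.9863): product = 0.918
After subsystem 4 (A=0.979): product = 0.8987
After subsystem 5 (A=0.988): product = 0.8879
A_sys = 0.8879

0.8879


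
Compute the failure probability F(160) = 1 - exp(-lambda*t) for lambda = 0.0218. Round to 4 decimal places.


lambda = 0.0218, t = 160
lambda * t = 3.488
exp(-3.488) = 0.0306
F(t) = 1 - 0.0306
F(t) = 0.9694

0.9694


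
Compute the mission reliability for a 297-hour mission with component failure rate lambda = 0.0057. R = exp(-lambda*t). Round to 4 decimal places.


lambda = 0.0057
mission_time = 297
lambda * t = 0.0057 * 297 = 1.6929
R = exp(-1.6929)
R = 0.184

0.184


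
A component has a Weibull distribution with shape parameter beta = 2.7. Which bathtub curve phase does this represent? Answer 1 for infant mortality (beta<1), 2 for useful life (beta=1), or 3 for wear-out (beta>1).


beta = 2.7
Compare beta to 1:
beta < 1 => infant mortality (phase 1)
beta = 1 => useful life (phase 2)
beta > 1 => wear-out (phase 3)
Since beta = 2.7, this is wear-out (increasing failure rate)
Phase = 3

3


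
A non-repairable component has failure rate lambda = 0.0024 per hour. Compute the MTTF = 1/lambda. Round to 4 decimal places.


lambda = 0.0024
MTTF = 1 / 0.0024
MTTF = 416.6667

416.6667


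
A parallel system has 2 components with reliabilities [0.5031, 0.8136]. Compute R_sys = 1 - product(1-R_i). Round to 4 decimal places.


Components: [0.5031, 0.8136]
(1 - 0.5031) = 0.4969, running product = 0.4969
(1 - 0.8136) = 0.1864, running product = 0.0926
Product of (1-R_i) = 0.0926
R_sys = 1 - 0.0926 = 0.9074

0.9074


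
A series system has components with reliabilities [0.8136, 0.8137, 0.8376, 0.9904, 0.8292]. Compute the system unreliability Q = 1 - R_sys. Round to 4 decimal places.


Components: [0.8136, 0.8137, 0.8376, 0.9904, 0.8292]
After component 1: product = 0.8136
After component 2: product = 0.662
After component 3: product = 0.5545
After component 4: product = 0.5492
After component 5: product = 0.4554
R_sys = 0.4554
Q = 1 - 0.4554 = 0.5446

0.5446


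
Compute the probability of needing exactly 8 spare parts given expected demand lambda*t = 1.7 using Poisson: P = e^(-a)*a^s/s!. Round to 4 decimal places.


a = 1.7, s = 8
e^(-a) = e^(-1.7) = 0.1827
a^s = 1.7^8 = 69.7576
s! = 40320
P = 0.1827 * 69.7576 / 40320
P = 0.0003

0.0003


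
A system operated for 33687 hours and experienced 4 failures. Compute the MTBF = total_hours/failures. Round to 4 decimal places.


total_hours = 33687
failures = 4
MTBF = 33687 / 4
MTBF = 8421.75

8421.75


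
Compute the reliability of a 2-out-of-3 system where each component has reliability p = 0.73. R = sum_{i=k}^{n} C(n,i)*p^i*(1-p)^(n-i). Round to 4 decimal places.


k = 2, n = 3, p = 0.73
i=2: C(3,2)=3 * 0.73^2 * 0.27^1 = 0.4316
i=3: C(3,3)=1 * 0.73^3 * 0.27^0 = 0.389
R = sum of terms = 0.8207

0.8207


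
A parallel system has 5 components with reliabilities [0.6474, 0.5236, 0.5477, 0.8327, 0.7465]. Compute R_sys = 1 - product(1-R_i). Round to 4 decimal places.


Components: [0.6474, 0.5236, 0.5477, 0.8327, 0.7465]
(1 - 0.6474) = 0.3526, running product = 0.3526
(1 - 0.5236) = 0.4764, running product = 0.168
(1 - 0.5477) = 0.4523, running product = 0.076
(1 - 0.8327) = 0.1673, running product = 0.0127
(1 - 0.7465) = 0.2535, running product = 0.0032
Product of (1-R_i) = 0.0032
R_sys = 1 - 0.0032 = 0.9968

0.9968


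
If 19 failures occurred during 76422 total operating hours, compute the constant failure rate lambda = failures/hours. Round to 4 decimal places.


failures = 19
total_hours = 76422
lambda = 19 / 76422
lambda = 0.0002

0.0002


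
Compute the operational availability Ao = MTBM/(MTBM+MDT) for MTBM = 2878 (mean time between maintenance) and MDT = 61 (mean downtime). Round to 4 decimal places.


MTBM = 2878
MDT = 61
MTBM + MDT = 2939
Ao = 2878 / 2939
Ao = 0.9792

0.9792


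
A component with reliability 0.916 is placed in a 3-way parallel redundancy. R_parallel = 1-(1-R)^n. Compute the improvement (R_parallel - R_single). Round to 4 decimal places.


R_single = 0.916, n = 3
1 - R_single = 0.084
(1 - R_single)^n = 0.084^3 = 0.0006
R_parallel = 1 - 0.0006 = 0.9994
Improvement = 0.9994 - 0.916
Improvement = 0.0834

0.0834


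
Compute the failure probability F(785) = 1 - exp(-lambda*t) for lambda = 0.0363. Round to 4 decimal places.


lambda = 0.0363, t = 785
lambda * t = 28.4955
exp(-28.4955) = 0.0
F(t) = 1 - 0.0
F(t) = 1.0

1.0


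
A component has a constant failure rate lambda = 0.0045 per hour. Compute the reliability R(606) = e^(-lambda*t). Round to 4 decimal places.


lambda = 0.0045
t = 606
lambda * t = 2.727
R(t) = e^(-2.727)
R(t) = 0.0654

0.0654


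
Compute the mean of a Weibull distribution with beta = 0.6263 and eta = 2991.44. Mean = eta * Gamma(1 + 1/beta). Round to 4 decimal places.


beta = 0.6263, eta = 2991.44
1/beta = 1.5967
1 + 1/beta = 2.5967
Gamma(2.5967) = 1.4261
Mean = 2991.44 * 1.4261
Mean = 4265.9932

4265.9932


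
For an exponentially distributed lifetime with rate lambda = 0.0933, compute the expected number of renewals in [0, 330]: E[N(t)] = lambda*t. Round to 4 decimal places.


lambda = 0.0933
t = 330
E[N(t)] = lambda * t
E[N(t)] = 0.0933 * 330
E[N(t)] = 30.789

30.789


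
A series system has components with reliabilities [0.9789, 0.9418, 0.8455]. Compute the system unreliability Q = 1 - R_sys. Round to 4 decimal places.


Components: [0.9789, 0.9418, 0.8455]
After component 1: product = 0.9789
After component 2: product = 0.9219
After component 3: product = 0.7795
R_sys = 0.7795
Q = 1 - 0.7795 = 0.2205

0.2205


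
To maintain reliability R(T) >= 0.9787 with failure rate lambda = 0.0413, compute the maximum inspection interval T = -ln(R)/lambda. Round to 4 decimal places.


R_target = 0.9787
lambda = 0.0413
-ln(0.9787) = 0.0215
T = 0.0215 / 0.0413
T = 0.5213

0.5213


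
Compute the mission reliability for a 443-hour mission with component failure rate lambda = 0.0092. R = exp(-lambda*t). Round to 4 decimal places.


lambda = 0.0092
mission_time = 443
lambda * t = 0.0092 * 443 = 4.0756
R = exp(-4.0756)
R = 0.017

0.017


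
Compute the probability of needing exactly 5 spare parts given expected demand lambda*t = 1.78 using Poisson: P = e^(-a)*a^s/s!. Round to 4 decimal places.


a = 1.78, s = 5
e^(-a) = e^(-1.78) = 0.1686
a^s = 1.78^5 = 17.869
s! = 120
P = 0.1686 * 17.869 / 120
P = 0.0251

0.0251


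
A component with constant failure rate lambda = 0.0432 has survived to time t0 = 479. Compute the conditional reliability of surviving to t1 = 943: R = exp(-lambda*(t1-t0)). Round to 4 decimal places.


lambda = 0.0432
t0 = 479, t1 = 943
t1 - t0 = 464
lambda * (t1-t0) = 0.0432 * 464 = 20.0448
R = exp(-20.0448)
R = 0.0

0.0


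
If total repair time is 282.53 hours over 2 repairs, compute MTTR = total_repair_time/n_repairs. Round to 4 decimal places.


total_repair_time = 282.53
n_repairs = 2
MTTR = 282.53 / 2
MTTR = 141.265

141.265


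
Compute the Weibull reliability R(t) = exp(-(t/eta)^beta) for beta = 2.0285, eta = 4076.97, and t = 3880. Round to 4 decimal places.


beta = 2.0285, eta = 4076.97, t = 3880
t/eta = 3880 / 4076.97 = 0.9517
(t/eta)^beta = 0.9517^2.0285 = 0.9044
R(t) = exp(-0.9044)
R(t) = 0.4048

0.4048


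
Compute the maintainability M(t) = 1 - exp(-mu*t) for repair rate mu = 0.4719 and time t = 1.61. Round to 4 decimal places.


mu = 0.4719, t = 1.61
mu * t = 0.4719 * 1.61 = 0.7598
exp(-0.7598) = 0.4678
M(t) = 1 - 0.4678
M(t) = 0.5322

0.5322


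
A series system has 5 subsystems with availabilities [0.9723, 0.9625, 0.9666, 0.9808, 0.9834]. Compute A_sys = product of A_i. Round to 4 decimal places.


Subsystems: [0.9723, 0.9625, 0.9666, 0.9808, 0.9834]
After subsystem 1 (A=0.9723): product = 0.9723
After subsystem 2 (A=0.9625): product = 0.9358
After subsystem 3 (A=0.9666): product = 0.9046
After subsystem 4 (A=0.9808): product = 0.8872
After subsystem 5 (A=0.9834): product = 0.8725
A_sys = 0.8725

0.8725


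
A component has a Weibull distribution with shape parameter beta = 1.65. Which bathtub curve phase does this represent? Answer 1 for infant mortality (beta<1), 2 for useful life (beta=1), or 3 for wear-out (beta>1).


beta = 1.65
Compare beta to 1:
beta < 1 => infant mortality (phase 1)
beta = 1 => useful life (phase 2)
beta > 1 => wear-out (phase 3)
Since beta = 1.65, this is wear-out (increasing failure rate)
Phase = 3

3


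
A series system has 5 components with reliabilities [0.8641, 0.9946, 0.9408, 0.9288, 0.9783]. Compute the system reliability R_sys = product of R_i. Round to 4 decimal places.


Components: [0.8641, 0.9946, 0.9408, 0.9288, 0.9783]
After component 1 (R=0.8641): product = 0.8641
After component 2 (R=0.9946): product = 0.8594
After component 3 (R=0.9408): product = 0.8086
After component 4 (R=0.9288): product = 0.751
After component 5 (R=0.9783): product = 0.7347
R_sys = 0.7347

0.7347


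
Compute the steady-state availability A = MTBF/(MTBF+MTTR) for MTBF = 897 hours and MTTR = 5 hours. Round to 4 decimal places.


MTBF = 897
MTTR = 5
MTBF + MTTR = 902
A = 897 / 902
A = 0.9945

0.9945


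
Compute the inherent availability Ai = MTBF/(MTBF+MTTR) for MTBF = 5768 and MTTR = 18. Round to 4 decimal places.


MTBF = 5768
MTTR = 18
MTBF + MTTR = 5786
Ai = 5768 / 5786
Ai = 0.9969

0.9969


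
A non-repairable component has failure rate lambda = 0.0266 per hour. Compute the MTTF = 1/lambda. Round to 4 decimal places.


lambda = 0.0266
MTTF = 1 / 0.0266
MTTF = 37.594

37.594


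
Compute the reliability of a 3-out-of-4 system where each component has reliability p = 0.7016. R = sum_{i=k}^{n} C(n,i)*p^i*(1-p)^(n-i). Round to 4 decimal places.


k = 3, n = 4, p = 0.7016
i=3: C(4,3)=4 * 0.7016^3 * 0.2984^1 = 0.4122
i=4: C(4,4)=1 * 0.7016^4 * 0.2984^0 = 0.2423
R = sum of terms = 0.6545

0.6545


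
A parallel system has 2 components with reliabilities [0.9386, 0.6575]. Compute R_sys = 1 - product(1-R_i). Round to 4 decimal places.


Components: [0.9386, 0.6575]
(1 - 0.9386) = 0.0614, running product = 0.0614
(1 - 0.6575) = 0.3425, running product = 0.021
Product of (1-R_i) = 0.021
R_sys = 1 - 0.021 = 0.979

0.979


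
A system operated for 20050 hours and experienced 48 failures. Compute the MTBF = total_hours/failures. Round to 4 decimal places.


total_hours = 20050
failures = 48
MTBF = 20050 / 48
MTBF = 417.7083

417.7083


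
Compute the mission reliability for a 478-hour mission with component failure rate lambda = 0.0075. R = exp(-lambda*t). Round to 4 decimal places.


lambda = 0.0075
mission_time = 478
lambda * t = 0.0075 * 478 = 3.585
R = exp(-3.585)
R = 0.0277

0.0277


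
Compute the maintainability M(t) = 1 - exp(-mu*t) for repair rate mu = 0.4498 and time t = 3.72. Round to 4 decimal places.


mu = 0.4498, t = 3.72
mu * t = 0.4498 * 3.72 = 1.6733
exp(-1.6733) = 0.1876
M(t) = 1 - 0.1876
M(t) = 0.8124

0.8124


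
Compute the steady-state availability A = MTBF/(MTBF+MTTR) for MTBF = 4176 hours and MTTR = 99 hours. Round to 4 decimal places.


MTBF = 4176
MTTR = 99
MTBF + MTTR = 4275
A = 4176 / 4275
A = 0.9768

0.9768


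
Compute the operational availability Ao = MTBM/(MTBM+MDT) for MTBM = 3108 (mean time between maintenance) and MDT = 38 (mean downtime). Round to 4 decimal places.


MTBM = 3108
MDT = 38
MTBM + MDT = 3146
Ao = 3108 / 3146
Ao = 0.9879

0.9879


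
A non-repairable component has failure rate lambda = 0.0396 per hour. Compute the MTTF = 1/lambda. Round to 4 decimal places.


lambda = 0.0396
MTTF = 1 / 0.0396
MTTF = 25.2525

25.2525


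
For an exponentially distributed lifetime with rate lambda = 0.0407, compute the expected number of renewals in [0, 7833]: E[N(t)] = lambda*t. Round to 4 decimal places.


lambda = 0.0407
t = 7833
E[N(t)] = lambda * t
E[N(t)] = 0.0407 * 7833
E[N(t)] = 318.8031

318.8031


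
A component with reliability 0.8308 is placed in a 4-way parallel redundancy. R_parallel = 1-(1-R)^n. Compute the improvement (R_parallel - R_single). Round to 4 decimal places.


R_single = 0.8308, n = 4
1 - R_single = 0.1692
(1 - R_single)^n = 0.1692^4 = 0.0008
R_parallel = 1 - 0.0008 = 0.9992
Improvement = 0.9992 - 0.8308
Improvement = 0.1684

0.1684


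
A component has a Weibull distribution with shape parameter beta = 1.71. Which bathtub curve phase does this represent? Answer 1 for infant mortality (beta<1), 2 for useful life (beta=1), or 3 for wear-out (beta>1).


beta = 1.71
Compare beta to 1:
beta < 1 => infant mortality (phase 1)
beta = 1 => useful life (phase 2)
beta > 1 => wear-out (phase 3)
Since beta = 1.71, this is wear-out (increasing failure rate)
Phase = 3

3


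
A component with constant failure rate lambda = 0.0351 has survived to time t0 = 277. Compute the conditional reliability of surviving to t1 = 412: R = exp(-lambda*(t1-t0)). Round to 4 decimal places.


lambda = 0.0351
t0 = 277, t1 = 412
t1 - t0 = 135
lambda * (t1-t0) = 0.0351 * 135 = 4.7385
R = exp(-4.7385)
R = 0.0088

0.0088


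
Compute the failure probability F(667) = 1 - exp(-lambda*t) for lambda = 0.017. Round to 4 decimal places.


lambda = 0.017, t = 667
lambda * t = 11.339
exp(-11.339) = 0.0
F(t) = 1 - 0.0
F(t) = 1.0

1.0


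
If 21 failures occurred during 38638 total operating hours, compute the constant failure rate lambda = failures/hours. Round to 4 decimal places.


failures = 21
total_hours = 38638
lambda = 21 / 38638
lambda = 0.0005

0.0005


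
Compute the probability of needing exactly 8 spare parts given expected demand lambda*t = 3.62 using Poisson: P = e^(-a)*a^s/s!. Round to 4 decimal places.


a = 3.62, s = 8
e^(-a) = e^(-3.62) = 0.0268
a^s = 3.62^8 = 29489.5784
s! = 40320
P = 0.0268 * 29489.5784 / 40320
P = 0.0196

0.0196


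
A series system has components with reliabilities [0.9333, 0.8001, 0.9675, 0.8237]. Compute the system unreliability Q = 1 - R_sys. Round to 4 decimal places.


Components: [0.9333, 0.8001, 0.9675, 0.8237]
After component 1: product = 0.9333
After component 2: product = 0.7467
After component 3: product = 0.7225
After component 4: product = 0.5951
R_sys = 0.5951
Q = 1 - 0.5951 = 0.4049

0.4049


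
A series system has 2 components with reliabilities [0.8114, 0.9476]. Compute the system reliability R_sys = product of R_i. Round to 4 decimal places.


Components: [0.8114, 0.9476]
After component 1 (R=0.8114): product = 0.8114
After component 2 (R=0.9476): product = 0.7689
R_sys = 0.7689

0.7689


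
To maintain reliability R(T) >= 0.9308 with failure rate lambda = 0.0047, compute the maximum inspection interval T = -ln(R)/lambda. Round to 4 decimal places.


R_target = 0.9308
lambda = 0.0047
-ln(0.9308) = 0.0717
T = 0.0717 / 0.0047
T = 15.2576

15.2576


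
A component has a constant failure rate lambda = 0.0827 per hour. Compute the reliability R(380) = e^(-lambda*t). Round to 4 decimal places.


lambda = 0.0827
t = 380
lambda * t = 31.426
R(t) = e^(-31.426)
R(t) = 0.0

0.0


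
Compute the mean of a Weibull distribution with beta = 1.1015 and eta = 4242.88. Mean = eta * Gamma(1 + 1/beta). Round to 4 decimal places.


beta = 1.1015, eta = 4242.88
1/beta = 0.9079
1 + 1/beta = 1.9079
Gamma(1.9079) = 0.9645
Mean = 4242.88 * 0.9645
Mean = 4092.1736

4092.1736


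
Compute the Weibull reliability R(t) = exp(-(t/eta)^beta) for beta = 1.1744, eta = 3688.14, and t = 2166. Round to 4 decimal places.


beta = 1.1744, eta = 3688.14, t = 2166
t/eta = 2166 / 3688.14 = 0.5873
(t/eta)^beta = 0.5873^1.1744 = 0.5352
R(t) = exp(-0.5352)
R(t) = 0.5855

0.5855


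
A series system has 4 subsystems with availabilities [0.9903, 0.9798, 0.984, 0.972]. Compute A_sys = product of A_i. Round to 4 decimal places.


Subsystems: [0.9903, 0.9798, 0.984, 0.972]
After subsystem 1 (A=0.9903): product = 0.9903
After subsystem 2 (A=0.9798): product = 0.9703
After subsystem 3 (A=0.984): product = 0.9548
After subsystem 4 (A=0.972): product = 0.928
A_sys = 0.928

0.928


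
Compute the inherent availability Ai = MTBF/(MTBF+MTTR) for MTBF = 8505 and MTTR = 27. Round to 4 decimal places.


MTBF = 8505
MTTR = 27
MTBF + MTTR = 8532
Ai = 8505 / 8532
Ai = 0.9968

0.9968


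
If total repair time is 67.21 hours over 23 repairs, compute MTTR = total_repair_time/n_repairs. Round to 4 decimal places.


total_repair_time = 67.21
n_repairs = 23
MTTR = 67.21 / 23
MTTR = 2.9222

2.9222


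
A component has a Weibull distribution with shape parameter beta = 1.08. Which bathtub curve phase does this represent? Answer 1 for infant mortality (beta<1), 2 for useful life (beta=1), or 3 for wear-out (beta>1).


beta = 1.08
Compare beta to 1:
beta < 1 => infant mortality (phase 1)
beta = 1 => useful life (phase 2)
beta > 1 => wear-out (phase 3)
Since beta = 1.08, this is wear-out (increasing failure rate)
Phase = 3

3


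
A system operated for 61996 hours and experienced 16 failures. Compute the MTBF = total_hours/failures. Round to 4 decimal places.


total_hours = 61996
failures = 16
MTBF = 61996 / 16
MTBF = 3874.75

3874.75


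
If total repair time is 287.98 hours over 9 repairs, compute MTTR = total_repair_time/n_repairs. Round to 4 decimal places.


total_repair_time = 287.98
n_repairs = 9
MTTR = 287.98 / 9
MTTR = 31.9978

31.9978


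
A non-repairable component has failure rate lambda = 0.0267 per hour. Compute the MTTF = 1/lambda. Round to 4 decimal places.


lambda = 0.0267
MTTF = 1 / 0.0267
MTTF = 37.4532

37.4532


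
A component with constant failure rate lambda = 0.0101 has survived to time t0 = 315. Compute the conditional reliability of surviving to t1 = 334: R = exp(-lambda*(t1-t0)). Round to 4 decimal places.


lambda = 0.0101
t0 = 315, t1 = 334
t1 - t0 = 19
lambda * (t1-t0) = 0.0101 * 19 = 0.1919
R = exp(-0.1919)
R = 0.8254

0.8254


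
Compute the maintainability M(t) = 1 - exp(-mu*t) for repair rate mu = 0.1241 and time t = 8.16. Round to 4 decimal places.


mu = 0.1241, t = 8.16
mu * t = 0.1241 * 8.16 = 1.0127
exp(-1.0127) = 0.3633
M(t) = 1 - 0.3633
M(t) = 0.6367

0.6367


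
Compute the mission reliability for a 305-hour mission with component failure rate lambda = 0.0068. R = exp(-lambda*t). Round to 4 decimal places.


lambda = 0.0068
mission_time = 305
lambda * t = 0.0068 * 305 = 2.074
R = exp(-2.074)
R = 0.1257

0.1257


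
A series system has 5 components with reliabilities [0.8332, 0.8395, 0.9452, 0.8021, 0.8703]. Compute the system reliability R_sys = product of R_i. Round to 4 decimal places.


Components: [0.8332, 0.8395, 0.9452, 0.8021, 0.8703]
After component 1 (R=0.8332): product = 0.8332
After component 2 (R=0.8395): product = 0.6995
After component 3 (R=0.9452): product = 0.6611
After component 4 (R=0.8021): product = 0.5303
After component 5 (R=0.8703): product = 0.4615
R_sys = 0.4615

0.4615
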